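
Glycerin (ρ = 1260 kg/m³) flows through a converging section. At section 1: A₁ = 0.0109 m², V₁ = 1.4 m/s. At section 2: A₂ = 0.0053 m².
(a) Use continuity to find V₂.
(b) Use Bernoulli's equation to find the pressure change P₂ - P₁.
(a) Continuity: A₁V₁=A₂V₂ -> V₂=A₁V₁/A₂=0.0109*1.4/0.0053=2.88 m/s
(b) Bernoulli: P₂-P₁=0.5*rho*(V₁^2-V₂^2)/1000=0.5*1260*(1.4^2-2.88^2)/1000=-3.991 kPa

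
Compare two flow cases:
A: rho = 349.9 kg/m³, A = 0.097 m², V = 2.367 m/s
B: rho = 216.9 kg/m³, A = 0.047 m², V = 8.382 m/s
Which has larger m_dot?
m_dot(A) = 80.34 kg/s, m_dot(B) = 85.45 kg/s. Answer: B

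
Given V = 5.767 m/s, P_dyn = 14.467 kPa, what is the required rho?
Formula: P_{dyn} = \frac{1}{2} \rho V^2
Substituting knowns: 14.467 = 0.5·rho·5.767²/1000
Solving for rho: rho = 2·(14.467·1000)/5.767² = 870 kg/m³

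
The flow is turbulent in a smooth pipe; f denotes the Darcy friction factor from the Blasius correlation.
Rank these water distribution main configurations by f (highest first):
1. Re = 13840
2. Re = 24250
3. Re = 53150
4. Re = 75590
Case 1: f = 0.02913
Case 2: f = 0.02532
Case 3: f = 0.02081
Case 4: f = 0.01906
Ranking (highest first): 1, 2, 3, 4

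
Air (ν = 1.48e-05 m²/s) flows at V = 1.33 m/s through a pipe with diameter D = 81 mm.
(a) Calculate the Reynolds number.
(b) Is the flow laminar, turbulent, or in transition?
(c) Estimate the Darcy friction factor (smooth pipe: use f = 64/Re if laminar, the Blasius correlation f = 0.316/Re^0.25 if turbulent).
(a) Re = V·D/ν = 1.33·0.081/1.48e-05 = 7279.1
(b) Flow regime: turbulent (Re > 4000)
(c) Friction factor: f = 0.316/Re^0.25 = 0.316/7279.1^0.25 = 0.03421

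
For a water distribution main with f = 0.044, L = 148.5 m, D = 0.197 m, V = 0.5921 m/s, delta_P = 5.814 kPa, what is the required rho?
Formula: \Delta P = f \frac{L}{D} \frac{\rho V^2}{2}
Substituting knowns: 5.814 = 0.044·(148.5/0.197)·0.5·rho·0.5921²/1000
Solving for rho: rho = (5.814·1000)/(0.044·(148.5/0.197)·0.5·0.5921²) = 1000 kg/m³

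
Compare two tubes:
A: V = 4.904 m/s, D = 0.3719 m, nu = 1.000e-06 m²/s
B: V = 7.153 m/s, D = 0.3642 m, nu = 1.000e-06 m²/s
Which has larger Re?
Re(A) = 1.824e+06, Re(B) = 2.605e+06. Answer: B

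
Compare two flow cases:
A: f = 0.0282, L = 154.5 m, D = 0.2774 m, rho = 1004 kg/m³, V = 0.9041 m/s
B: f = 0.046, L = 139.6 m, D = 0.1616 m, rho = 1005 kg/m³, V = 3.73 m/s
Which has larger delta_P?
delta_P(A) = 6.445 kPa, delta_P(B) = 277.8 kPa. Answer: B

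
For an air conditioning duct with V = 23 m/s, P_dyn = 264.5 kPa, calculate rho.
Formula: P_{dyn} = \frac{1}{2} \rho V^2
Substituting knowns: 264.5 = 0.5·rho·23²/1000
Solving for rho: rho = 2·(264.5·1000)/23² = 1000 kg/m³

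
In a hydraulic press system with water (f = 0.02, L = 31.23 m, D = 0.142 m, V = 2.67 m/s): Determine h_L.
Formula: h_L = f \frac{L}{D} \frac{V^2}{2g}
h_L = 0.02·(31.23/0.142)·2.67²/(2·9.81) = 1.598 m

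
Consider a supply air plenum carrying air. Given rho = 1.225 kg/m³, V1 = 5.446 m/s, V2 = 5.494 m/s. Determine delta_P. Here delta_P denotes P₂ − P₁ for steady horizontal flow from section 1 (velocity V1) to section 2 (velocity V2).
Formula: \Delta P = \frac{1}{2} \rho (V_1^2 - V_2^2)
delta_P = 0.5·1.225·(5.446² − 5.494²)/1000 = -0.0003216 kPa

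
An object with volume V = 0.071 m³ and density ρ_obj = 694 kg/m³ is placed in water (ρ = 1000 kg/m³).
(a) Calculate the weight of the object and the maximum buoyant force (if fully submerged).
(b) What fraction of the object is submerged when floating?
(a) W=rho_obj*g*V=694*9.81*0.071=483.4 N; F_B(max)=rho*g*V=1000*9.81*0.071=696.5 N
(b) Floating fraction=rho_obj/rho=694/1000=0.694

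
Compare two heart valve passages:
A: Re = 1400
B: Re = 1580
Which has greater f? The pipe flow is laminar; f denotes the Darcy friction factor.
f(A) = 0.04571, f(B) = 0.04051. Answer: A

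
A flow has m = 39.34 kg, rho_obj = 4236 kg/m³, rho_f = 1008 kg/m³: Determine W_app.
Formula: W_{app} = mg\left(1 - \frac{\rho_f}{\rho_{obj}}\right)
W_app = 39.34·9.81·(1 − 1008/4236) = 294.1 N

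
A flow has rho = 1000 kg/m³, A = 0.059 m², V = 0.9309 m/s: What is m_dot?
Formula: \dot{m} = \rho A V
m_dot = 1000·0.059·0.9309 = 54.92 kg/s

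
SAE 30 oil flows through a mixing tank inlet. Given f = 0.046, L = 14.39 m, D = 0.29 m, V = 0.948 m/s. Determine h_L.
Formula: h_L = f \frac{L}{D} \frac{V^2}{2g}
h_L = 0.046·(14.39/0.29)·0.948²/(2·9.81) = 0.1046 m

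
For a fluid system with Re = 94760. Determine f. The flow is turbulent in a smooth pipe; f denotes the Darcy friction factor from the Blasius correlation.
Formula: f = \frac{0.316}{Re^{0.25}}
f = 0.316/94760^0.25 = 0.01801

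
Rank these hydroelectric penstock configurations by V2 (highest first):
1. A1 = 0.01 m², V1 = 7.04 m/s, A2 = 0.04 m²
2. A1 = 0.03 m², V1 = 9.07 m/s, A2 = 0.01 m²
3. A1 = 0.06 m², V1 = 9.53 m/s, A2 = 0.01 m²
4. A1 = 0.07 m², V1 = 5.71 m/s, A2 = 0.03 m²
Case 1: V2 = 1.76 m/s
Case 2: V2 = 27.21 m/s
Case 3: V2 = 57.18 m/s
Case 4: V2 = 13.32 m/s
Ranking (highest first): 3, 2, 4, 1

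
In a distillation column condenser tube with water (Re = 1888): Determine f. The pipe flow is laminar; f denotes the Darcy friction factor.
Formula: f = \frac{64}{Re}
f = 64/1888 = 0.0339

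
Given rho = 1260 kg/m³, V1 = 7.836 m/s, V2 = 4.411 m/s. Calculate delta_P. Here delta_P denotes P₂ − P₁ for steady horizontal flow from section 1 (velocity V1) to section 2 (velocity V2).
Formula: \Delta P = \frac{1}{2} \rho (V_1^2 - V_2^2)
delta_P = 0.5·1260·(7.836² − 4.411²)/1000 = 26.43 kPa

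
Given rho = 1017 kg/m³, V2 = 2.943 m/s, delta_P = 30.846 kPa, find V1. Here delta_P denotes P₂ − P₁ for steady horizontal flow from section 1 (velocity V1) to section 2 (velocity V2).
Formula: \Delta P = \frac{1}{2} \rho (V_1^2 - V_2^2)
Substituting knowns: 30.846 = 0.5·1017·(V1² − 2.943²)/1000
Solving for V1: V1 = √(2.943² + 2·(30.846·1000)/1017) = 8.326 m/s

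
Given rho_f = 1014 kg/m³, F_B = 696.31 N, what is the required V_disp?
Formula: F_B = \rho_f g V_{disp}
Substituting knowns: 696.31 = 1014·9.81·V_disp
Solving for V_disp: V_disp = 696.31/(1014·9.81) = 0.07 m³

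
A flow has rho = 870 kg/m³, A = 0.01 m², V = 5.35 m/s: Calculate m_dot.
Formula: \dot{m} = \rho A V
m_dot = 870·0.01·5.35 = 46.55 kg/s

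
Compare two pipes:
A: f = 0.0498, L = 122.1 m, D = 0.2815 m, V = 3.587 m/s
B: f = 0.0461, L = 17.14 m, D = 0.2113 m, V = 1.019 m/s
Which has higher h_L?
h_L(A) = 14.17 m, h_L(B) = 0.1979 m. Answer: A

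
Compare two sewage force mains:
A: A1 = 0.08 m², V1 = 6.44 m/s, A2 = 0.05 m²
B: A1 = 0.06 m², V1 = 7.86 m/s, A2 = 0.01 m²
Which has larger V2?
V2(A) = 10.3 m/s, V2(B) = 47.16 m/s. Answer: B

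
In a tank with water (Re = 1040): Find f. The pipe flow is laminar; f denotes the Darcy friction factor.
Formula: f = \frac{64}{Re}
f = 64/1040 = 0.06154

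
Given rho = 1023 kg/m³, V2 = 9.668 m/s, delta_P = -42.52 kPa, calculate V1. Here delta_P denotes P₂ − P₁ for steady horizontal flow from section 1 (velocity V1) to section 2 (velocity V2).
Formula: \Delta P = \frac{1}{2} \rho (V_1^2 - V_2^2)
Substituting knowns: -42.52 = 0.5·1023·(V1² − 9.668²)/1000
Solving for V1: V1 = √(9.668² + 2·(-42.52·1000)/1023) = 3.216 m/s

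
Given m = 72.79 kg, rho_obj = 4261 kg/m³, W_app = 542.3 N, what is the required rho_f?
Formula: W_{app} = mg\left(1 - \frac{\rho_f}{\rho_{obj}}\right)
Substituting knowns: 542.3 = 72.79·9.81·(1 − rho_f/4261)
Solving for rho_f: rho_f = 4261·(1 − 542.3/(72.79·9.81)) = 1025 kg/m³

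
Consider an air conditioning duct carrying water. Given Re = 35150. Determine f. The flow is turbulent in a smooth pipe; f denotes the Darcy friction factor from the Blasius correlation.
Formula: f = \frac{0.316}{Re^{0.25}}
f = 0.316/35150^0.25 = 0.02308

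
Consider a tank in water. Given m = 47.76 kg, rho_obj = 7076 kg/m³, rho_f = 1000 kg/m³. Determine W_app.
Formula: W_{app} = mg\left(1 - \frac{\rho_f}{\rho_{obj}}\right)
W_app = 47.76·9.81·(1 − 1000/7076) = 402.3 N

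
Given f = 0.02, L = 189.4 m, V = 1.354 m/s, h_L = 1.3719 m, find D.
Formula: h_L = f \frac{L}{D} \frac{V^2}{2g}
Substituting knowns: 1.3719 = 0.02·(189.4/D)·1.354²/(2·9.81)
Solving for D: D = 0.02·189.4·1.354²/(2·9.81·1.3719) = 0.258 m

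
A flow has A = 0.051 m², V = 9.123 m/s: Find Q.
Formula: Q = A V
Q = 0.051·9.123·1000 = 465.3 L/s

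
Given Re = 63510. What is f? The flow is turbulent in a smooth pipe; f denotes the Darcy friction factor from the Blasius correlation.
Formula: f = \frac{0.316}{Re^{0.25}}
f = 0.316/63510^0.25 = 0.01991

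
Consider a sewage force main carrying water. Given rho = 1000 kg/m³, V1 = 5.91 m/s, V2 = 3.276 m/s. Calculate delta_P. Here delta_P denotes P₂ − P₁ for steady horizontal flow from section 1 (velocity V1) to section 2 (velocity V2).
Formula: \Delta P = \frac{1}{2} \rho (V_1^2 - V_2^2)
delta_P = 0.5·1000·(5.91² − 3.276²)/1000 = 12.1 kPa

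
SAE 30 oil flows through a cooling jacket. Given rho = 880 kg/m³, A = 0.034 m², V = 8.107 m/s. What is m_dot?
Formula: \dot{m} = \rho A V
m_dot = 880·0.034·8.107 = 242.6 kg/s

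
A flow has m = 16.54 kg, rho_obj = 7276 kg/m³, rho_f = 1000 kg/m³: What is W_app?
Formula: W_{app} = mg\left(1 - \frac{\rho_f}{\rho_{obj}}\right)
W_app = 16.54·9.81·(1 − 1000/7276) = 140 N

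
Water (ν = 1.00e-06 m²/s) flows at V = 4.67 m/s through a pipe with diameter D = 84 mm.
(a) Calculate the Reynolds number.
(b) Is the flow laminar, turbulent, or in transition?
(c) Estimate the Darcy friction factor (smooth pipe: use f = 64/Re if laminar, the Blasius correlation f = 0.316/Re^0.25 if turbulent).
(a) Re = V·D/ν = 4.67·0.084/1.00e-06 = 392280
(b) Flow regime: turbulent (Re > 4000)
(c) Friction factor: f = 0.316/Re^0.25 = 0.316/392280^0.25 = 0.01263 (Blasius is strictly valid for Re ≲ 1e5; used here as the smooth-pipe estimate the problem specifies)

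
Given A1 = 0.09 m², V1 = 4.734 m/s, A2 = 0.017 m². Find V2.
Formula: V_2 = \frac{A_1 V_1}{A_2}
V2 = 0.09·4.734/0.017 = 25.06 m/s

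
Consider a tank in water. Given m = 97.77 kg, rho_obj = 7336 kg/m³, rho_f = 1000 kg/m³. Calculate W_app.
Formula: W_{app} = mg\left(1 - \frac{\rho_f}{\rho_{obj}}\right)
W_app = 97.77·9.81·(1 − 1000/7336) = 828.4 N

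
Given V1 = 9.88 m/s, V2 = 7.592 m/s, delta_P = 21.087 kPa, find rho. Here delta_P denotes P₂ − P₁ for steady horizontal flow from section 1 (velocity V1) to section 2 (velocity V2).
Formula: \Delta P = \frac{1}{2} \rho (V_1^2 - V_2^2)
Substituting knowns: 21.087 = 0.5·rho·(9.88² − 7.592²)/1000
Solving for rho: rho = 2·(21.087·1000)/(9.88² − 7.592²) = 1055 kg/m³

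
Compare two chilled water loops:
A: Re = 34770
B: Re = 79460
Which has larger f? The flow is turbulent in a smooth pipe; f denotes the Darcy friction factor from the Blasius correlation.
f(A) = 0.02314, f(B) = 0.01882. Answer: A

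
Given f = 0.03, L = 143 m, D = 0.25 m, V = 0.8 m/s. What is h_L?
Formula: h_L = f \frac{L}{D} \frac{V^2}{2g}
h_L = 0.03·(143/0.25)·0.8²/(2·9.81) = 0.5598 m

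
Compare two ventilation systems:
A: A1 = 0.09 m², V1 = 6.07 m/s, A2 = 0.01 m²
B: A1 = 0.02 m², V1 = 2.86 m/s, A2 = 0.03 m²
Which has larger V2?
V2(A) = 54.63 m/s, V2(B) = 1.907 m/s. Answer: A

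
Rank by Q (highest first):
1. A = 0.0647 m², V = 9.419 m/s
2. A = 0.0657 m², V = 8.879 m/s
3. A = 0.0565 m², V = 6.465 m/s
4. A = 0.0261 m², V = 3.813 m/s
Case 1: Q = 609.4 L/s
Case 2: Q = 583.4 L/s
Case 3: Q = 365.3 L/s
Case 4: Q = 99.52 L/s
Ranking (highest first): 1, 2, 3, 4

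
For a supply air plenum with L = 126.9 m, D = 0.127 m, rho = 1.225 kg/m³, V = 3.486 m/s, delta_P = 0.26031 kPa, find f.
Formula: \Delta P = f \frac{L}{D} \frac{\rho V^2}{2}
Substituting knowns: 0.26031 = f·(126.9/0.127)·0.5·1.225·3.486²/1000
Solving for f: f = (0.26031·1000)/((126.9/0.127)·0.5·1.225·3.486²) = 0.035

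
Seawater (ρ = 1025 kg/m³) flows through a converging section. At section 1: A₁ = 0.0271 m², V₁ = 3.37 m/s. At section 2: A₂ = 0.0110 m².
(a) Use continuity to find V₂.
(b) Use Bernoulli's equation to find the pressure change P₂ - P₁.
(a) Continuity: A₁V₁=A₂V₂ -> V₂=A₁V₁/A₂=0.0271*3.37/0.0110=8.30 m/s
(b) Bernoulli: P₂-P₁=0.5*rho*(V₁^2-V₂^2)/1000=0.5*1025*(3.37^2-8.30^2)/1000=-29.49 kPa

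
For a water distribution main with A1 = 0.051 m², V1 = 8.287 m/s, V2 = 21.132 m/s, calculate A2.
Formula: V_2 = \frac{A_1 V_1}{A_2}
Substituting knowns: 21.132 = 0.051·8.287/A2
Solving for A2: A2 = 0.051·8.287/21.132 = 0.02 m²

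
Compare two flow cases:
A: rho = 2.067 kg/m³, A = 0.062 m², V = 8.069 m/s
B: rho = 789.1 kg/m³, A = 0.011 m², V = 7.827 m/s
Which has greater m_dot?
m_dot(A) = 1.034 kg/s, m_dot(B) = 67.94 kg/s. Answer: B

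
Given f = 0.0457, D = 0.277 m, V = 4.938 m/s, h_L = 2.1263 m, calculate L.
Formula: h_L = f \frac{L}{D} \frac{V^2}{2g}
Substituting knowns: 2.1263 = 0.0457·(L/0.277)·4.938²/(2·9.81)
Solving for L: L = 2.1263·2·9.81·0.277/(0.0457·4.938²) = 10.37 m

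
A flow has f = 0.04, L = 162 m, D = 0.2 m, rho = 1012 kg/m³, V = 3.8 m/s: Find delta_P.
Formula: \Delta P = f \frac{L}{D} \frac{\rho V^2}{2}
delta_P = 0.04·(162/0.2)·0.5·1012·3.8²/1000 = 236.7 kPa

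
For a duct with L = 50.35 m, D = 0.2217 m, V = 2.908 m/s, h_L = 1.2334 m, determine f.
Formula: h_L = f \frac{L}{D} \frac{V^2}{2g}
Substituting knowns: 1.2334 = f·(50.35/0.2217)·2.908²/(2·9.81)
Solving for f: f = 1.2334·2·9.81/((50.35/0.2217)·2.908²) = 0.0126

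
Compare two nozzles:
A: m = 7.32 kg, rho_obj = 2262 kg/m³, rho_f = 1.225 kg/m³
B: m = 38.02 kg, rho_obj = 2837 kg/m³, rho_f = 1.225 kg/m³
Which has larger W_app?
W_app(A) = 71.77 N, W_app(B) = 372.8 N. Answer: B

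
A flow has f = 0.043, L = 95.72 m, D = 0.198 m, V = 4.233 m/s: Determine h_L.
Formula: h_L = f \frac{L}{D} \frac{V^2}{2g}
h_L = 0.043·(95.72/0.198)·4.233²/(2·9.81) = 18.98 m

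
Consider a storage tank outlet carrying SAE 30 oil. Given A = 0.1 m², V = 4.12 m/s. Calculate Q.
Formula: Q = A V
Q = 0.1·4.12·1000 = 412 L/s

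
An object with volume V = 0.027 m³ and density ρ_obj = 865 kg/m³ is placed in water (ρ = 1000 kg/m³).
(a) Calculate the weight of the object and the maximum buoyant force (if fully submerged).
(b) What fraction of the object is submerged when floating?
(a) W=rho_obj*g*V=865*9.81*0.027=229.1 N; F_B(max)=rho*g*V=1000*9.81*0.027=264.9 N
(b) Floating fraction=rho_obj/rho=865/1000=0.865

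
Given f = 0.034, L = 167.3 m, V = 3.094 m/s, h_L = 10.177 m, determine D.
Formula: h_L = f \frac{L}{D} \frac{V^2}{2g}
Substituting knowns: 10.177 = 0.034·(167.3/D)·3.094²/(2·9.81)
Solving for D: D = 0.034·167.3·3.094²/(2·9.81·10.177) = 0.2727 m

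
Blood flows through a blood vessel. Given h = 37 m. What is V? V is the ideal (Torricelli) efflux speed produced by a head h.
Formula: V = \sqrt{2 g h}
V = √(2·9.81·37) = 26.94 m/s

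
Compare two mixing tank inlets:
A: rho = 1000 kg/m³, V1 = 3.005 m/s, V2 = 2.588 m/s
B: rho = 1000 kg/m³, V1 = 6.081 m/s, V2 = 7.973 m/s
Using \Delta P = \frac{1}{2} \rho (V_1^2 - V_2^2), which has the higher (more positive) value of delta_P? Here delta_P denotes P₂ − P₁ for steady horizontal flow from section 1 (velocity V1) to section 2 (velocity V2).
delta_P(A) = 1.166 kPa, delta_P(B) = -13.3 kPa. Answer: A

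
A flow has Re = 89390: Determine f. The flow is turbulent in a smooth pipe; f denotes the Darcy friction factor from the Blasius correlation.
Formula: f = \frac{0.316}{Re^{0.25}}
f = 0.316/89390^0.25 = 0.01828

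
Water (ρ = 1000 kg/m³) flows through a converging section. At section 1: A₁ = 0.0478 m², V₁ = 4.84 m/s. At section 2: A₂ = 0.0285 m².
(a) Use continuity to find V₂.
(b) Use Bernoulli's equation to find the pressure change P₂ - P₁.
(a) Continuity: A₁V₁=A₂V₂ -> V₂=A₁V₁/A₂=0.0478*4.84/0.0285=8.12 m/s
(b) Bernoulli: P₂-P₁=0.5*rho*(V₁^2-V₂^2)/1000=0.5*1000*(4.84^2-8.12^2)/1000=-21.25 kPa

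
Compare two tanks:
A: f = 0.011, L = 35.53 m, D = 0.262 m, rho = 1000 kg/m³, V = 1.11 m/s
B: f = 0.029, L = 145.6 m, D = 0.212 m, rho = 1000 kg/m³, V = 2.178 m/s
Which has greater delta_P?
delta_P(A) = 0.919 kPa, delta_P(B) = 47.24 kPa. Answer: B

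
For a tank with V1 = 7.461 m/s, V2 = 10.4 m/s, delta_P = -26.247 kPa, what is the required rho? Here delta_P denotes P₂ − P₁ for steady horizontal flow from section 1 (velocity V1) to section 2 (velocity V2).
Formula: \Delta P = \frac{1}{2} \rho (V_1^2 - V_2^2)
Substituting knowns: -26.247 = 0.5·rho·(7.461² − 10.4²)/1000
Solving for rho: rho = 2·(-26.247·1000)/(7.461² − 10.4²) = 1000 kg/m³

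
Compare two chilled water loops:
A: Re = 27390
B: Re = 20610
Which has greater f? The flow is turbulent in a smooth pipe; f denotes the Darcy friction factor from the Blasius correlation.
f(A) = 0.02456, f(B) = 0.02637. Answer: B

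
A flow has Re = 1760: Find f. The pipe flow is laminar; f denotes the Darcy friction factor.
Formula: f = \frac{64}{Re}
f = 64/1760 = 0.03636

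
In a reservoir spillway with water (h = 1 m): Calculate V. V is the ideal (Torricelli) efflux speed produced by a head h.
Formula: V = \sqrt{2 g h}
V = √(2·9.81·1) = 4.429 m/s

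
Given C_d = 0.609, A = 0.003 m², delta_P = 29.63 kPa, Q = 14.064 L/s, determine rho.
Formula: Q = C_d A \sqrt{\frac{2 \Delta P}{\rho}}
Substituting knowns: 14.064 = 0.609·0.003·√(2·(29.63·1000)/rho)·1000
Solving for rho: rho = 2·(29.63·1000)/((14.064/1000)/(0.609·0.003))² = 1000 kg/m³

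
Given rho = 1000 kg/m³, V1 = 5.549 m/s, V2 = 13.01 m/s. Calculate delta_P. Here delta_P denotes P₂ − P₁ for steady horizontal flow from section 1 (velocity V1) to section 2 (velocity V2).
Formula: \Delta P = \frac{1}{2} \rho (V_1^2 - V_2^2)
delta_P = 0.5·1000·(5.549² − 13.01²)/1000 = -69.23 kPa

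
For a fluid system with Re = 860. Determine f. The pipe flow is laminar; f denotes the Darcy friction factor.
Formula: f = \frac{64}{Re}
f = 64/860 = 0.07442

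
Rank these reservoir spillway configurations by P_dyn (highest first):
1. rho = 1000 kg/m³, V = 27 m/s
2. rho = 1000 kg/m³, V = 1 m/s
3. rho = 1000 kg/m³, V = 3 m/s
Case 1: P_dyn = 364.5 kPa
Case 2: P_dyn = 0.5 kPa
Case 3: P_dyn = 4.5 kPa
Ranking (highest first): 1, 3, 2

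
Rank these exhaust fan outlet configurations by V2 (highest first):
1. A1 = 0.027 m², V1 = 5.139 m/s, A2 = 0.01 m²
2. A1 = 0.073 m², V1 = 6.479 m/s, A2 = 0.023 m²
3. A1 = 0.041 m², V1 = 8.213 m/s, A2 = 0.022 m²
Case 1: V2 = 13.88 m/s
Case 2: V2 = 20.56 m/s
Case 3: V2 = 15.31 m/s
Ranking (highest first): 2, 3, 1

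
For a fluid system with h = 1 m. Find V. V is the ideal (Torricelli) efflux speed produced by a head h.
Formula: V = \sqrt{2 g h}
V = √(2·9.81·1) = 4.429 m/s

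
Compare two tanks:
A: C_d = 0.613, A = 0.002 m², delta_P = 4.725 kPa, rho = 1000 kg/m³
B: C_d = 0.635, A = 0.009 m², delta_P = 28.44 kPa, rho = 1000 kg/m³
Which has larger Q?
Q(A) = 3.769 L/s, Q(B) = 43.1 L/s. Answer: B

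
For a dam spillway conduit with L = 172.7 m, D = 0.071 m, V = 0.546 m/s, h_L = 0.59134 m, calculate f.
Formula: h_L = f \frac{L}{D} \frac{V^2}{2g}
Substituting knowns: 0.59134 = f·(172.7/0.071)·0.546²/(2·9.81)
Solving for f: f = 0.59134·2·9.81/((172.7/0.071)·0.546²) = 0.016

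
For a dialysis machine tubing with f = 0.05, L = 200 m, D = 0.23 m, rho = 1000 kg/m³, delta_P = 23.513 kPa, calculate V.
Formula: \Delta P = f \frac{L}{D} \frac{\rho V^2}{2}
Substituting knowns: 23.513 = 0.05·(200/0.23)·0.5·1000·V²/1000
Solving for V: V = √((23.513·1000)/(0.05·(200/0.23)·0.5·1000)) = 1.04 m/s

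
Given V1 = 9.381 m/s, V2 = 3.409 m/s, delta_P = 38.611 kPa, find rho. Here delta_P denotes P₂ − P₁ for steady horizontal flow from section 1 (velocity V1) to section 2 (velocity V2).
Formula: \Delta P = \frac{1}{2} \rho (V_1^2 - V_2^2)
Substituting knowns: 38.611 = 0.5·rho·(9.381² − 3.409²)/1000
Solving for rho: rho = 2·(38.611·1000)/(9.381² − 3.409²) = 1011 kg/m³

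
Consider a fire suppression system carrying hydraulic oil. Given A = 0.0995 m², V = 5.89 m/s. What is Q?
Formula: Q = A V
Q = 0.0995·5.89·1000 = 586.1 L/s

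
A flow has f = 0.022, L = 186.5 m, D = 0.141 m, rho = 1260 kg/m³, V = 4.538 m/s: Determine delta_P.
Formula: \Delta P = f \frac{L}{D} \frac{\rho V^2}{2}
delta_P = 0.022·(186.5/0.141)·0.5·1260·4.538²/1000 = 377.5 kPa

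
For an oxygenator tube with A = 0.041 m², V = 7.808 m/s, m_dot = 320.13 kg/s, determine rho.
Formula: \dot{m} = \rho A V
Substituting knowns: 320.13 = rho·0.041·7.808
Solving for rho: rho = 320.13/(0.041·7.808) = 1000 kg/m³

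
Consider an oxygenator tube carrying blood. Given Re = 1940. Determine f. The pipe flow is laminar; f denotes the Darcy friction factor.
Formula: f = \frac{64}{Re}
f = 64/1940 = 0.03299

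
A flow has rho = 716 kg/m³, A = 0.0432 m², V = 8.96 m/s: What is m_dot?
Formula: \dot{m} = \rho A V
m_dot = 716·0.0432·8.96 = 277.1 kg/s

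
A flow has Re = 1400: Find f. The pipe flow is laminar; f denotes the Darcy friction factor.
Formula: f = \frac{64}{Re}
f = 64/1400 = 0.04571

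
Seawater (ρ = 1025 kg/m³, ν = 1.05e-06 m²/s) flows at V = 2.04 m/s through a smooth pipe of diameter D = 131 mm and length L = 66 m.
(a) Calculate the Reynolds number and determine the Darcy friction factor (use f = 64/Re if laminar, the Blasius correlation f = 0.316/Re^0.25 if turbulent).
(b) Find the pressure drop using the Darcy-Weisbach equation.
(a) Re = V·D/ν = 2.04·0.131/1.05e-06 = 254510 → turbulent (Re > 4000); f = 0.316/Re^0.25 = 0.316/254510^0.25 = 0.014069 (Blasius is strictly valid for Re ≲ 1e5; used here as the smooth-pipe estimate the problem specifies)
(b) Darcy-Weisbach: ΔP = f·(L/D)·½ρV²/1000 = 0.014069·(66/0.131)·½·1025·2.04²/1000 = 15.12 kPa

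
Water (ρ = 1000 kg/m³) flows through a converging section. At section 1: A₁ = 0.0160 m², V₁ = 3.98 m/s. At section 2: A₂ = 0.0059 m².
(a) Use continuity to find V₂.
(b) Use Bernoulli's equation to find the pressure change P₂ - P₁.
(a) Continuity: A₁V₁=A₂V₂ -> V₂=A₁V₁/A₂=0.0160*3.98/0.0059=10.79 m/s
(b) Bernoulli: P₂-P₁=0.5*rho*(V₁^2-V₂^2)/1000=0.5*1000*(3.98^2-10.79^2)/1000=-50.29 kPa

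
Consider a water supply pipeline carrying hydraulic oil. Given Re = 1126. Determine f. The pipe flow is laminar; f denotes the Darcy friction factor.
Formula: f = \frac{64}{Re}
f = 64/1126 = 0.05684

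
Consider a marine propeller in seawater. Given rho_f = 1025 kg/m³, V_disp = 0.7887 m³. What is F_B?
Formula: F_B = \rho_f g V_{disp}
F_B = 1025·9.81·0.7887 = 7931 N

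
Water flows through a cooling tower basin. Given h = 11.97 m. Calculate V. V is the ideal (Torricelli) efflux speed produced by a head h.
Formula: V = \sqrt{2 g h}
V = √(2·9.81·11.97) = 15.32 m/s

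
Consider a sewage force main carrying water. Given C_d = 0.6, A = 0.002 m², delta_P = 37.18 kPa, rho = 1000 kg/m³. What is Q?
Formula: Q = C_d A \sqrt{\frac{2 \Delta P}{\rho}}
Q = 0.6·0.002·√(2·(37.18·1000)/1000)·1000 = 10.35 L/s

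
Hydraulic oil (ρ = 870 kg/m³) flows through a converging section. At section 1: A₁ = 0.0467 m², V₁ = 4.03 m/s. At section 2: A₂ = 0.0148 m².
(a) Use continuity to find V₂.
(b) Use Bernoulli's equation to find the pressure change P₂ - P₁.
(a) Continuity: A₁V₁=A₂V₂ -> V₂=A₁V₁/A₂=0.0467*4.03/0.0148=12.72 m/s
(b) Bernoulli: P₂-P₁=0.5*rho*(V₁^2-V₂^2)/1000=0.5*870*(4.03^2-12.72^2)/1000=-63.32 kPa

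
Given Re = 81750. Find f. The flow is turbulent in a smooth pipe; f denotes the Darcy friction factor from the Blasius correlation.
Formula: f = \frac{0.316}{Re^{0.25}}
f = 0.316/81750^0.25 = 0.01869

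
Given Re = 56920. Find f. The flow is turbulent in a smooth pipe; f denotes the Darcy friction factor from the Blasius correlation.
Formula: f = \frac{0.316}{Re^{0.25}}
f = 0.316/56920^0.25 = 0.02046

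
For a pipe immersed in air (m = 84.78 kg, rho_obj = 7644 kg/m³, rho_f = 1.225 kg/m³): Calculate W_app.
Formula: W_{app} = mg\left(1 - \frac{\rho_f}{\rho_{obj}}\right)
W_app = 84.78·9.81·(1 − 1.225/7644) = 831.6 N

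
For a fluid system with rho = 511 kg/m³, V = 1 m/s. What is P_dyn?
Formula: P_{dyn} = \frac{1}{2} \rho V^2
P_dyn = 0.5·511·1²/1000 = 0.2555 kPa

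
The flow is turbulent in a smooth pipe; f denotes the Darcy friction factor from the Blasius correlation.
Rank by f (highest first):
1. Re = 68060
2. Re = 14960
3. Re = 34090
Case 1: f = 0.01956
Case 2: f = 0.02857
Case 3: f = 0.02326
Ranking (highest first): 2, 3, 1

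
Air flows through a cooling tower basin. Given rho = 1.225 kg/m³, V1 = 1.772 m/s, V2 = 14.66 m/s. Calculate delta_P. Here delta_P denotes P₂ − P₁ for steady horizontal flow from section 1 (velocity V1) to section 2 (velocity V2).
Formula: \Delta P = \frac{1}{2} \rho (V_1^2 - V_2^2)
delta_P = 0.5·1.225·(1.772² − 14.66²)/1000 = -0.1297 kPa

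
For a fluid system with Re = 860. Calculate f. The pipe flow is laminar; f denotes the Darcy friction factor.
Formula: f = \frac{64}{Re}
f = 64/860 = 0.07442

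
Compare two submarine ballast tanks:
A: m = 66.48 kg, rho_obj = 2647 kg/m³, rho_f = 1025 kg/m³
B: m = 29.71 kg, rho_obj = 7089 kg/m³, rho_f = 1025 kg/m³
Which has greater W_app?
W_app(A) = 399.6 N, W_app(B) = 249.3 N. Answer: A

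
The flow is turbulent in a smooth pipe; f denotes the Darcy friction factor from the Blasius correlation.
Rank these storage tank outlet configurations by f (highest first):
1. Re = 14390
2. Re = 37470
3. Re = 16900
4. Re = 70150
Case 1: f = 0.02885
Case 2: f = 0.02271
Case 3: f = 0.02772
Case 4: f = 0.01942
Ranking (highest first): 1, 3, 2, 4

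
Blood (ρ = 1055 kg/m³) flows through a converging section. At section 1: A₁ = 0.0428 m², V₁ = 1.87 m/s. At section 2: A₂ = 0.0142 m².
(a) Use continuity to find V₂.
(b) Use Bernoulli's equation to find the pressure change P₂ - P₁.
(a) Continuity: A₁V₁=A₂V₂ -> V₂=A₁V₁/A₂=0.0428*1.87/0.0142=5.64 m/s
(b) Bernoulli: P₂-P₁=0.5*rho*(V₁^2-V₂^2)/1000=0.5*1055*(1.87^2-5.64^2)/1000=-14.93 kPa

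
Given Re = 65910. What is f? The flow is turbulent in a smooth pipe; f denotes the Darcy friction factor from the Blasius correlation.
Formula: f = \frac{0.316}{Re^{0.25}}
f = 0.316/65910^0.25 = 0.01972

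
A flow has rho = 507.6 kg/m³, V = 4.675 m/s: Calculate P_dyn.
Formula: P_{dyn} = \frac{1}{2} \rho V^2
P_dyn = 0.5·507.6·4.675²/1000 = 5.547 kPa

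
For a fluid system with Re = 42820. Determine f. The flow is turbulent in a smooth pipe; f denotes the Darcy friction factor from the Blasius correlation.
Formula: f = \frac{0.316}{Re^{0.25}}
f = 0.316/42820^0.25 = 0.02197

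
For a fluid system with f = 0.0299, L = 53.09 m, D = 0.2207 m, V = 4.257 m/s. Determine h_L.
Formula: h_L = f \frac{L}{D} \frac{V^2}{2g}
h_L = 0.0299·(53.09/0.2207)·4.257²/(2·9.81) = 6.643 m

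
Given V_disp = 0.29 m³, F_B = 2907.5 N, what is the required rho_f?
Formula: F_B = \rho_f g V_{disp}
Substituting knowns: 2907.5 = rho_f·9.81·0.29
Solving for rho_f: rho_f = 2907.5/(9.81·0.29) = 1022 kg/m³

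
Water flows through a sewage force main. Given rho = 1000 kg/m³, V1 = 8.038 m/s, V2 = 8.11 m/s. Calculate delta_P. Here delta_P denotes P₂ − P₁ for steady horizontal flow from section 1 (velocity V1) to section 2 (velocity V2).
Formula: \Delta P = \frac{1}{2} \rho (V_1^2 - V_2^2)
delta_P = 0.5·1000·(8.038² − 8.11²)/1000 = -0.5813 kPa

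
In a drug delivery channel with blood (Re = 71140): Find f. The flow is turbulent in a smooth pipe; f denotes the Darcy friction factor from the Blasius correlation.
Formula: f = \frac{0.316}{Re^{0.25}}
f = 0.316/71140^0.25 = 0.01935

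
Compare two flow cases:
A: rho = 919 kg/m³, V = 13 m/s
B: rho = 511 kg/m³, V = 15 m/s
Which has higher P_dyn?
P_dyn(A) = 77.66 kPa, P_dyn(B) = 57.49 kPa. Answer: A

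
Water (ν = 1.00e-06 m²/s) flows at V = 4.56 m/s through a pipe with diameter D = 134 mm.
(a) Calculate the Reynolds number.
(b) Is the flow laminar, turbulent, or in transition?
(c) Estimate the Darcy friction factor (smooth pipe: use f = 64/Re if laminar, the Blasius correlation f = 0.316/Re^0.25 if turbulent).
(a) Re = V·D/ν = 4.56·0.134/1.00e-06 = 611040
(b) Flow regime: turbulent (Re > 4000)
(c) Friction factor: f = 0.316/Re^0.25 = 0.316/611040^0.25 = 0.0113 (Blasius is strictly valid for Re ≲ 1e5; used here as the smooth-pipe estimate the problem specifies)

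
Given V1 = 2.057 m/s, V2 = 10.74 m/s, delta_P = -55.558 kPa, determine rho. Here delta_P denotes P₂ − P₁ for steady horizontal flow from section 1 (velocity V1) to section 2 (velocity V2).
Formula: \Delta P = \frac{1}{2} \rho (V_1^2 - V_2^2)
Substituting knowns: -55.558 = 0.5·rho·(2.057² − 10.74²)/1000
Solving for rho: rho = 2·(-55.558·1000)/(2.057² − 10.74²) = 1000 kg/m³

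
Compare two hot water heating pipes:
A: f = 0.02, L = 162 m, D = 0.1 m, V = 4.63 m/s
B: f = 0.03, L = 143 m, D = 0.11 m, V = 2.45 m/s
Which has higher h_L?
h_L(A) = 35.4 m, h_L(B) = 11.93 m. Answer: A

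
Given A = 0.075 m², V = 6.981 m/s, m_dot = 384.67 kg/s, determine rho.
Formula: \dot{m} = \rho A V
Substituting knowns: 384.67 = rho·0.075·6.981
Solving for rho: rho = 384.67/(0.075·6.981) = 734.7 kg/m³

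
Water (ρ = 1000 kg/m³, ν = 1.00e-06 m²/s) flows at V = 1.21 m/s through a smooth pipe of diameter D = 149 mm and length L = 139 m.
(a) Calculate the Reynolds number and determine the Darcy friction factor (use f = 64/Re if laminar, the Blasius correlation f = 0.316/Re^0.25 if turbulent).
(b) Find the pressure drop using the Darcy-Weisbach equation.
(a) Re = V·D/ν = 1.21·0.149/1.00e-06 = 180290 → turbulent (Re > 4000); f = 0.316/Re^0.25 = 0.316/180290^0.25 = 0.015335 (Blasius is strictly valid for Re ≲ 1e5; used here as the smooth-pipe estimate the problem specifies)
(b) Darcy-Weisbach: ΔP = f·(L/D)·½ρV²/1000 = 0.015335·(139/0.149)·½·1000·1.21²/1000 = 10.47 kPa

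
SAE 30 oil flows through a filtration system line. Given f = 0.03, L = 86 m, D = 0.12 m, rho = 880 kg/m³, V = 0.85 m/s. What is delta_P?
Formula: \Delta P = f \frac{L}{D} \frac{\rho V^2}{2}
delta_P = 0.03·(86/0.12)·0.5·880·0.85²/1000 = 6.835 kPa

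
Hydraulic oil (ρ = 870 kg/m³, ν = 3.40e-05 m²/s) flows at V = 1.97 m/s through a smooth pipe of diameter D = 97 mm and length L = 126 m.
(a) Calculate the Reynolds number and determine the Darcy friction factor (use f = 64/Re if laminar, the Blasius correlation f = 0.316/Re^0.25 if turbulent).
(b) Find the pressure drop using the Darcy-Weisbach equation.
(a) Re = V·D/ν = 1.97·0.097/3.40e-05 = 5620.3 → turbulent (Re > 4000); f = 0.316/Re^0.25 = 0.316/5620.3^0.25 = 0.036496
(b) Darcy-Weisbach: ΔP = f·(L/D)·½ρV²/1000 = 0.036496·(126/0.097)·½·870·1.97²/1000 = 80.03 kPa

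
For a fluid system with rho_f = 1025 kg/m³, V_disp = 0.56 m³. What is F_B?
Formula: F_B = \rho_f g V_{disp}
F_B = 1025·9.81·0.56 = 5631 N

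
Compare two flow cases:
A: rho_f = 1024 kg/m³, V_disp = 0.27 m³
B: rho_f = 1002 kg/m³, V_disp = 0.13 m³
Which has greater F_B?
F_B(A) = 2712 N, F_B(B) = 1278 N. Answer: A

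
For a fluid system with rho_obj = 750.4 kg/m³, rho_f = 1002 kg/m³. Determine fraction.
Formula: f_{sub} = \frac{\rho_{obj}}{\rho_f}
fraction = 750.4/1002 = 0.7489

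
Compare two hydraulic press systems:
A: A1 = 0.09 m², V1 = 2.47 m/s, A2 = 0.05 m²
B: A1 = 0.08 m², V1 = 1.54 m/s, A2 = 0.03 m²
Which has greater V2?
V2(A) = 4.446 m/s, V2(B) = 4.107 m/s. Answer: A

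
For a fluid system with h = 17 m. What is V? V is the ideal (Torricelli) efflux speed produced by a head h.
Formula: V = \sqrt{2 g h}
V = √(2·9.81·17) = 18.26 m/s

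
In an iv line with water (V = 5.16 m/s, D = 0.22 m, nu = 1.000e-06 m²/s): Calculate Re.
Formula: Re = \frac{V D}{\nu}
Re = 5.16·0.22/1.000e-06 = 1.135e+06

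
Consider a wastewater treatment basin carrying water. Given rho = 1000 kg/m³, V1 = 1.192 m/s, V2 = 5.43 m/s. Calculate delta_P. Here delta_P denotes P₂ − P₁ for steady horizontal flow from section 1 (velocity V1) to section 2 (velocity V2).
Formula: \Delta P = \frac{1}{2} \rho (V_1^2 - V_2^2)
delta_P = 0.5·1000·(1.192² − 5.43²)/1000 = -14.03 kPa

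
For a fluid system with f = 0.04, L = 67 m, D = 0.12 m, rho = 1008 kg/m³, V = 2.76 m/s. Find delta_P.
Formula: \Delta P = f \frac{L}{D} \frac{\rho V^2}{2}
delta_P = 0.04·(67/0.12)·0.5·1008·2.76²/1000 = 85.74 kPa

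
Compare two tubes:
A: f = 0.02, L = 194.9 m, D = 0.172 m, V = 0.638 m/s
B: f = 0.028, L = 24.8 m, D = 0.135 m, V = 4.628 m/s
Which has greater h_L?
h_L(A) = 0.4702 m, h_L(B) = 5.615 m. Answer: B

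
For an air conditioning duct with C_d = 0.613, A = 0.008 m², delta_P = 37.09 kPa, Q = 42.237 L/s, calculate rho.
Formula: Q = C_d A \sqrt{\frac{2 \Delta P}{\rho}}
Substituting knowns: 42.237 = 0.613·0.008·√(2·(37.09·1000)/rho)·1000
Solving for rho: rho = 2·(37.09·1000)/((42.237/1000)/(0.613·0.008))² = 1000 kg/m³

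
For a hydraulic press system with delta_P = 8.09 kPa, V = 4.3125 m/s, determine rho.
Formula: V = \sqrt{\frac{2 \Delta P}{\rho}}
Substituting knowns: 4.3125 = √(2·(8.09·1000)/rho)
Solving for rho: rho = 2·(8.09·1000)/4.3125² = 870 kg/m³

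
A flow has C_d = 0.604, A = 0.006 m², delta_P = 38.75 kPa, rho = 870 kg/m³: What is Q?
Formula: Q = C_d A \sqrt{\frac{2 \Delta P}{\rho}}
Q = 0.604·0.006·√(2·(38.75·1000)/870)·1000 = 34.2 L/s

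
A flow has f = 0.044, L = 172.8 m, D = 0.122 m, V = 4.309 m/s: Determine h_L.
Formula: h_L = f \frac{L}{D} \frac{V^2}{2g}
h_L = 0.044·(172.8/0.122)·4.309²/(2·9.81) = 58.98 m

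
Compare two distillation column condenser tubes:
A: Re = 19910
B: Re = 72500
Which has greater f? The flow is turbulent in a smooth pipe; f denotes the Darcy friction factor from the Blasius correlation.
f(A) = 0.0266, f(B) = 0.01926. Answer: A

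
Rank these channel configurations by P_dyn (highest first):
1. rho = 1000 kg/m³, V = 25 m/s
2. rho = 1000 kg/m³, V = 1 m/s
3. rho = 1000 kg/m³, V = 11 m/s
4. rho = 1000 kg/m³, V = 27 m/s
Case 1: P_dyn = 312.5 kPa
Case 2: P_dyn = 0.5 kPa
Case 3: P_dyn = 60.5 kPa
Case 4: P_dyn = 364.5 kPa
Ranking (highest first): 4, 1, 3, 2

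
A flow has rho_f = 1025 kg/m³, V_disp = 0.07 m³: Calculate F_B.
Formula: F_B = \rho_f g V_{disp}
F_B = 1025·9.81·0.07 = 703.9 N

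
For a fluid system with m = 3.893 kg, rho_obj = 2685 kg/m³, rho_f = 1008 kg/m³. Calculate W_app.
Formula: W_{app} = mg\left(1 - \frac{\rho_f}{\rho_{obj}}\right)
W_app = 3.893·9.81·(1 − 1008/2685) = 23.85 N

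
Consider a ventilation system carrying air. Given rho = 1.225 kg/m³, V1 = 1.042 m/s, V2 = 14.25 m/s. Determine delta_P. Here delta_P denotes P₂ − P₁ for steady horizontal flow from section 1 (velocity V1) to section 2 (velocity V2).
Formula: \Delta P = \frac{1}{2} \rho (V_1^2 - V_2^2)
delta_P = 0.5·1.225·(1.042² − 14.25²)/1000 = -0.1237 kPa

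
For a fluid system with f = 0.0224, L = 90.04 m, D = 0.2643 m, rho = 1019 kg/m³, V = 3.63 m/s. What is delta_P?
Formula: \Delta P = f \frac{L}{D} \frac{\rho V^2}{2}
delta_P = 0.0224·(90.04/0.2643)·0.5·1019·3.63²/1000 = 51.23 kPa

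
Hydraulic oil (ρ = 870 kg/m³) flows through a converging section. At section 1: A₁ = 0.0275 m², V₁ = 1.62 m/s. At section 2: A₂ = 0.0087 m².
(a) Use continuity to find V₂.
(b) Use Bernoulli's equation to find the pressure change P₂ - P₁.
(a) Continuity: A₁V₁=A₂V₂ -> V₂=A₁V₁/A₂=0.0275*1.62/0.0087=5.12 m/s
(b) Bernoulli: P₂-P₁=0.5*rho*(V₁^2-V₂^2)/1000=0.5*870*(1.62^2-5.12^2)/1000=-10.26 kPa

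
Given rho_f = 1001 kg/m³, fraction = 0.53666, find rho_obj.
Formula: f_{sub} = \frac{\rho_{obj}}{\rho_f}
Substituting knowns: 0.53666 = rho_obj/1001
Solving for rho_obj: rho_obj = 0.53666·1001 = 537.2 kg/m³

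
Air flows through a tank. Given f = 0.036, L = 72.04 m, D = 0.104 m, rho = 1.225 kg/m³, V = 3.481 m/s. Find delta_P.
Formula: \Delta P = f \frac{L}{D} \frac{\rho V^2}{2}
delta_P = 0.036·(72.04/0.104)·0.5·1.225·3.481²/1000 = 0.1851 kPa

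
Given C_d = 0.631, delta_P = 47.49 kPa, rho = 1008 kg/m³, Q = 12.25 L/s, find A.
Formula: Q = C_d A \sqrt{\frac{2 \Delta P}{\rho}}
Substituting knowns: 12.25 = 0.631·A·√(2·(47.49·1000)/1008)·1000
Solving for A: A = (12.25/1000)/(0.631·√(2·(47.49·1000)/1008)) = 0.002 m²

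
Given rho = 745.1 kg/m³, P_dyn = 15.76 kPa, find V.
Formula: P_{dyn} = \frac{1}{2} \rho V^2
Substituting knowns: 15.76 = 0.5·745.1·V²/1000
Solving for V: V = √(2·(15.76·1000)/745.1) = 6.504 m/s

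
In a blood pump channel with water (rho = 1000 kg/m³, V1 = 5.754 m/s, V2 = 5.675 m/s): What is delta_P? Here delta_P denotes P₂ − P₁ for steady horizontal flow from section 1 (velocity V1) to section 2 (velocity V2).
Formula: \Delta P = \frac{1}{2} \rho (V_1^2 - V_2^2)
delta_P = 0.5·1000·(5.754² − 5.675²)/1000 = 0.4514 kPa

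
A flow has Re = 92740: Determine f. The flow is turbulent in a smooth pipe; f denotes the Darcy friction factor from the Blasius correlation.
Formula: f = \frac{0.316}{Re^{0.25}}
f = 0.316/92740^0.25 = 0.01811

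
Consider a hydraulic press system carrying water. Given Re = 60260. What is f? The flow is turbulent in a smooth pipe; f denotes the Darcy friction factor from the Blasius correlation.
Formula: f = \frac{0.316}{Re^{0.25}}
f = 0.316/60260^0.25 = 0.02017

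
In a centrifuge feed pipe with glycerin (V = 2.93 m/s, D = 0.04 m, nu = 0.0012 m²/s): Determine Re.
Formula: Re = \frac{V D}{\nu}
Re = 2.93·0.04/0.0012 = 97.67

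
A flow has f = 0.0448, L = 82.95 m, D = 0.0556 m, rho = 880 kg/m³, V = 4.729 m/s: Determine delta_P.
Formula: \Delta P = f \frac{L}{D} \frac{\rho V^2}{2}
delta_P = 0.0448·(82.95/0.0556)·0.5·880·4.729²/1000 = 657.7 kPa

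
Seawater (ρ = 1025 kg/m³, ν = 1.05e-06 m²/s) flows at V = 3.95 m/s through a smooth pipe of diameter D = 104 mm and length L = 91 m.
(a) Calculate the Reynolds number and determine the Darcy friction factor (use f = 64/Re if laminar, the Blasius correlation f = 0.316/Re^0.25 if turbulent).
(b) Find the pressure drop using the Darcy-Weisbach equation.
(a) Re = V·D/ν = 3.95·0.104/1.05e-06 = 391240 → turbulent (Re > 4000); f = 0.316/Re^0.25 = 0.316/391240^0.25 = 0.012635 (Blasius is strictly valid for Re ≲ 1e5; used here as the smooth-pipe estimate the problem specifies)
(b) Darcy-Weisbach: ΔP = f·(L/D)·½ρV²/1000 = 0.012635·(91/0.104)·½·1025·3.95²/1000 = 88.4 kPa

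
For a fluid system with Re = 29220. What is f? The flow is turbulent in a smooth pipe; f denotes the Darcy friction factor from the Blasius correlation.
Formula: f = \frac{0.316}{Re^{0.25}}
f = 0.316/29220^0.25 = 0.02417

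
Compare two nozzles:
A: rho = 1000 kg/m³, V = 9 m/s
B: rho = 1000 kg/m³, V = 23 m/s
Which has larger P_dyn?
P_dyn(A) = 40.5 kPa, P_dyn(B) = 264.5 kPa. Answer: B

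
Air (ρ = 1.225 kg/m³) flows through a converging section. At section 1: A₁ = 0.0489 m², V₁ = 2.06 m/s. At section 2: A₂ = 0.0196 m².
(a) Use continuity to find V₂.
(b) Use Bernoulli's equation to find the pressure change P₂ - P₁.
(a) Continuity: A₁V₁=A₂V₂ -> V₂=A₁V₁/A₂=0.0489*2.06/0.0196=5.14 m/s
(b) Bernoulli: P₂-P₁=0.5*rho*(V₁^2-V₂^2)/1000=0.5*1.225*(2.06^2-5.14^2)/1000=-0.01358 kPa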